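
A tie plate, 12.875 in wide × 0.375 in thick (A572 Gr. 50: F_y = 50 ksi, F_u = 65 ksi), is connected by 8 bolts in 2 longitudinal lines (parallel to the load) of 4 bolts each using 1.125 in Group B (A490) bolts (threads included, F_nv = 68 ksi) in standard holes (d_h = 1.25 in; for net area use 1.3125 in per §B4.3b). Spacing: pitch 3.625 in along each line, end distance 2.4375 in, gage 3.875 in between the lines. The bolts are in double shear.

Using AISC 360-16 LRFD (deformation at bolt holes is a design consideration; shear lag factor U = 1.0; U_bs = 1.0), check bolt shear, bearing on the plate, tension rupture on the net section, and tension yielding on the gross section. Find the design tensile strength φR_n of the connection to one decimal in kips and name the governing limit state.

Bolt shear: A_b = π(1.125)²/4 = 0.99402 in². φR_n = 0.75 × 68 × 0.99402 × 8 × 2 = 811.1 kips.
Bearing (0.375 in plate, F_u = 65 ksi): end bolts L_c = 2.4375 − 1.25/2 = 1.8125, R_n = min(1.2×1.8125×0.375×65, 2.4×1.125×0.375×65) = 53.016 kips/bolt; interior L_c = 3.625 − 1.25 = 2.375, R_n = 65.813 kips/bolt. φR_n = 0.75 × (2×53.016 + 6×65.813) = 375.7 kips.
Tension rupture (net): A_n = (12.875 − 2×1.3125)×0.375 = 3.8438 in² (U = 1.0, A_e = A_n). φR_n = 0.75 × 65 × 3.8438 = 187.4 kips.
Tension yield (gross): A_g = 12.875×0.375 = 4.8281 in². φR_n = 0.90 × 50 × 4.8281 = 217.3 kips.
Governing: min(811.1, 375.7, 187.4, 217.3) = 187.4 kips → net-section rupture.

187.4 kips (net-section rupture governs)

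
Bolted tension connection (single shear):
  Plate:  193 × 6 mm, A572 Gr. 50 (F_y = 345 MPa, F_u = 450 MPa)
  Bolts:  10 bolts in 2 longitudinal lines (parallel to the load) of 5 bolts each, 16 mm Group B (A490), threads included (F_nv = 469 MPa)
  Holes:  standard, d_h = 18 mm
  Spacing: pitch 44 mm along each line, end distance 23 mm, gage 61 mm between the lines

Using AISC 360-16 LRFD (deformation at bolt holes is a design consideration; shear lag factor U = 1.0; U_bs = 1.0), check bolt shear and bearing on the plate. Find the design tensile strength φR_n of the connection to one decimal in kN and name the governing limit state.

573.5 kN (bearing governs)

Bolt shear: A_b = π(16)²/4 = 201.06 mm². φR_n = 0.75 × 469 × 201.06 × 10 × 1 = 707.2 kN.
Bearing (6 mm plate, F_u = 450 MPa): end bolts L_c = 23 − 18/2 = 14, R_n = min(1.2×14×6×450, 2.4×16×6×450) = 45.36 kN/bolt; interior L_c = 44 − 18 = 26, R_n = 84.24 kN/bolt. φR_n = 0.75 × (2×45.36 + 8×84.24) = 573.5 kN.
Governing: min(707.2, 573.5) = 573.5 kN → bearing.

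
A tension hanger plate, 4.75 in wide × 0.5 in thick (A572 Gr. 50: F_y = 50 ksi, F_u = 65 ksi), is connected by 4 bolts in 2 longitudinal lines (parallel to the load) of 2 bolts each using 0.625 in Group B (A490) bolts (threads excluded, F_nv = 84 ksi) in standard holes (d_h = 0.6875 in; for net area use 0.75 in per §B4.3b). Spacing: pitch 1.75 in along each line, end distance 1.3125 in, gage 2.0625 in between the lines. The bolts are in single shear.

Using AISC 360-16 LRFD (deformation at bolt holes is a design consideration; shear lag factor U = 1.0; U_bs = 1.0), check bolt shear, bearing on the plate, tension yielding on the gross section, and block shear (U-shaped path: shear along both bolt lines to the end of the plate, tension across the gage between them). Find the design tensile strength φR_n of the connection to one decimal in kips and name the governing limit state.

77.3 kips (bolt shear governs)

Bolt shear: A_b = π(0.625)²/4 = 0.3068 in². φR_n = 0.75 × 84 × 0.3068 × 4 × 1 = 77.3 kips.
Bearing (0.5 in plate, F_u = 65 ksi): end bolts L_c = 1.3125 − 0.6875/2 = 0.96875, R_n = min(1.2×0.96875×0.5×65, 2.4×0.625×0.5×65) = 37.781 kips/bolt; interior L_c = 1.75 − 0.6875 = 1.0625, R_n = 41.438 kips/bolt. φR_n = 0.75 × (2×37.781 + 2×41.438) = 118.8 kips.
Tension yield (gross): A_g = 4.75×0.5 = 2.375 in². φR_n = 0.90 × 50 × 2.375 = 106.9 kips.
Block shear: shear path 2×[1.3125+1×1.75] = 2×3.0625 in, A_gv = 3.0625, A_nv = 2×(3.0625 − 1.5×0.75)×0.5 = 1.9375 in²; tension across gage: (2.0625 − 1×0.75)×0.5 = 0.65625 in². R_n = min(0.6×65×1.9375, 0.6×50×3.0625) + 1.0×65×0.65625 = min(75.563, 91.875) + 42.656 = 118.22 kips. φR_n = 0.75 × 118.22 = 88.7 kips.
Governing: min(77.3, 118.8, 106.9, 88.7) = 77.3 kips → bolt shear.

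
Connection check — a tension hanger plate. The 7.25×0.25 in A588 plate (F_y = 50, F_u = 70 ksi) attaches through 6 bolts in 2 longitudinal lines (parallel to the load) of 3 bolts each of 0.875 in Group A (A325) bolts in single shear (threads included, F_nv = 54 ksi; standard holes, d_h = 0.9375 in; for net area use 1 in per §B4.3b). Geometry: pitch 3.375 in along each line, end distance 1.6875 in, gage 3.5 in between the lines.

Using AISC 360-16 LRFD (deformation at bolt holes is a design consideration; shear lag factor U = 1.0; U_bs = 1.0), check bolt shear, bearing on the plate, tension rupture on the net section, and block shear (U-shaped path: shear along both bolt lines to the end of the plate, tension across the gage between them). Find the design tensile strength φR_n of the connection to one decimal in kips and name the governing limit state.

68.9 kips (net-section rupture governs)

Bolt shear: A_b = π(0.875)²/4 = 0.60132 in². φR_n = 0.75 × 54 × 0.60132 × 6 × 1 = 146.1 kips.
Bearing (0.25 in plate, F_u = 70 ksi): end bolts L_c = 1.6875 − 0.9375/2 = 1.21875, R_n = min(1.2×1.21875×0.25×70, 2.4×0.875×0.25×70) = 25.594 kips/bolt; interior L_c = 3.375 − 0.9375 = 2.4375, R_n = 36.75 kips/bolt. φR_n = 0.75 × (2×25.594 + 4×36.75) = 148.6 kips.
Tension rupture (net): A_n = (7.25 − 2×1)×0.25 = 1.3125 in² (U = 1.0, A_e = A_n). φR_n = 0.75 × 70 × 1.3125 = 68.9 kips.
Block shear: shear path 2×[1.6875+2×3.375] = 2×8.4375 in, A_gv = 4.2188, A_nv = 2×(8.4375 − 2.5×1)×0.25 = 2.9688 in²; tension across gage: (3.5 − 1×1)×0.25 = 0.625 in². R_n = min(0.6×70×2.9688, 0.6×50×4.2188) + 1.0×70×0.625 = min(124.69, 126.56) + 43.75 = 168.44 kips. φR_n = 0.75 × 168.44 = 126.3 kips.
Governing: min(146.1, 148.6, 68.9, 126.3) = 68.9 kips → net-section rupture.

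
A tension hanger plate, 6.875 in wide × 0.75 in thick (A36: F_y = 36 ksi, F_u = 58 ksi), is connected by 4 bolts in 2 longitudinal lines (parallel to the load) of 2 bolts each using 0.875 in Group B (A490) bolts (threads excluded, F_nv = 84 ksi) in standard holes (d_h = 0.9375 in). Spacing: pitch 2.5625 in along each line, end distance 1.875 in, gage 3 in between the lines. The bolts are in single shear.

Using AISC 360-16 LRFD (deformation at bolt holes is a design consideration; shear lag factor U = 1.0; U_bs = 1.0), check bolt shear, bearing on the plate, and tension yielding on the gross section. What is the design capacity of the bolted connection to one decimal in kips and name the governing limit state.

151.5 kips (bolt shear governs)

Bolt shear: A_b = π(0.875)²/4 = 0.60132 in². φR_n = 0.75 × 84 × 0.60132 × 4 × 1 = 151.5 kips.
Bearing (0.75 in plate, F_u = 58 ksi): end bolts L_c = 1.875 − 0.9375/2 = 1.40625, R_n = min(1.2×1.40625×0.75×58, 2.4×0.875×0.75×58) = 73.406 kips/bolt; interior L_c = 2.5625 − 0.9375 = 1.625, R_n = 84.825 kips/bolt. φR_n = 0.75 × (2×73.406 + 2×84.825) = 237.3 kips.
Tension yield (gross): A_g = 6.875×0.75 = 5.1563 in². φR_n = 0.90 × 36 × 5.1563 = 167.1 kips.
Governing: min(151.5, 237.3, 167.1) = 151.5 kips → bolt shear.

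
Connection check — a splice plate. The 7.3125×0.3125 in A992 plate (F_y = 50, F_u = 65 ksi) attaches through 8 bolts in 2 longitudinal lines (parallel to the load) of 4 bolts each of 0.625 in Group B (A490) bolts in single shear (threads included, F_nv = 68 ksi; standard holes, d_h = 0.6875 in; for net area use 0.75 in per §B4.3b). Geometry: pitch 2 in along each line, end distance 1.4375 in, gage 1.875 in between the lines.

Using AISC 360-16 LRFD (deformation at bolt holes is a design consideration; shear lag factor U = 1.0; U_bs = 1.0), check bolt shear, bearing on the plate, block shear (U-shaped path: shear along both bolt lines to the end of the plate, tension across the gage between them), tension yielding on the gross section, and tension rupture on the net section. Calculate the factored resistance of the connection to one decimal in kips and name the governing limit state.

Bolt shear: A_b = π(0.625)²/4 = 0.3068 in². φR_n = 0.75 × 68 × 0.3068 × 8 × 1 = 125.2 kips.
Bearing (0.3125 in plate, F_u = 65 ksi): end bolts L_c = 1.4375 − 0.6875/2 = 1.09375, R_n = min(1.2×1.09375×0.3125×65, 2.4×0.625×0.3125×65) = 26.66 kips/bolt; interior L_c = 2 − 0.6875 = 1.3125, R_n = 30.469 kips/bolt. φR_n = 0.75 × (2×26.66 + 6×30.469) = 177.1 kips.
Block shear: shear path 2×[1.4375+3×2] = 2×7.4375 in, A_gv = 4.6484, A_nv = 2×(7.4375 − 3.5×0.75)×0.3125 = 3.0078 in²; tension across gage: (1.875 − 1×0.75)×0.3125 = 0.35156 in². R_n = min(0.6×65×3.0078, 0.6×50×4.6484) + 1.0×65×0.35156 = min(117.3, 139.45) + 22.851 = 140.15 kips. φR_n = 0.75 × 140.15 = 105.1 kips.
Tension yield (gross): A_g = 7.3125×0.3125 = 2.2852 in². φR_n = 0.90 × 50 × 2.2852 = 102.8 kips.
Tension rupture (net): A_n = (7.3125 − 2×0.75)×0.3125 = 1.8164 in² (U = 1.0, A_e = A_n). φR_n = 0.75 × 65 × 1.8164 = 88.5 kips.
Governing: min(125.2, 177.1, 105.1, 102.8, 88.5) = 88.5 kips → net-section rupture.

88.5 kips (net-section rupture governs)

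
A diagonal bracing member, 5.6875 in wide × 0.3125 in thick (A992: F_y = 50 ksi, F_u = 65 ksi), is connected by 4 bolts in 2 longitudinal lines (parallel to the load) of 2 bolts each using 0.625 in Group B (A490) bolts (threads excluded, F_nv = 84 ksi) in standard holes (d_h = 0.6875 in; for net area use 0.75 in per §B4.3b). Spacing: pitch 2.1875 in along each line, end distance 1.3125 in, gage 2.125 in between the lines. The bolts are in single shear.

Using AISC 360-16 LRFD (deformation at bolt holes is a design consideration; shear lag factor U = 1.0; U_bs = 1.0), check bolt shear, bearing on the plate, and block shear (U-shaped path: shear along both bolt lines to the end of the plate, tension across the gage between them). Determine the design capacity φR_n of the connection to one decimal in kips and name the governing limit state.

Bolt shear: A_b = π(0.625)²/4 = 0.3068 in². φR_n = 0.75 × 84 × 0.3068 × 4 × 1 = 77.3 kips.
Bearing (0.3125 in plate, F_u = 65 ksi): end bolts L_c = 1.3125 − 0.6875/2 = 0.96875, R_n = min(1.2×0.96875×0.3125×65, 2.4×0.625×0.3125×65) = 23.613 kips/bolt; interior L_c = 2.1875 − 0.6875 = 1.5, R_n = 30.469 kips/bolt. φR_n = 0.75 × (2×23.613 + 2×30.469) = 81.1 kips.
Block shear: shear path 2×[1.3125+1×2.1875] = 2×3.5 in, A_gv = 2.1875, A_nv = 2×(3.5 − 1.5×0.75)×0.3125 = 1.4844 in²; tension across gage: (2.125 − 1×0.75)×0.3125 = 0.42969 in². R_n = min(0.6×65×1.4844, 0.6×50×2.1875) + 1.0×65×0.42969 = min(57.892, 65.625) + 27.93 = 85.822 kips. φR_n = 0.75 × 85.822 = 64.4 kips.
Governing: min(77.3, 81.1, 64.4) = 64.4 kips → block shear.

64.4 kips (block shear governs)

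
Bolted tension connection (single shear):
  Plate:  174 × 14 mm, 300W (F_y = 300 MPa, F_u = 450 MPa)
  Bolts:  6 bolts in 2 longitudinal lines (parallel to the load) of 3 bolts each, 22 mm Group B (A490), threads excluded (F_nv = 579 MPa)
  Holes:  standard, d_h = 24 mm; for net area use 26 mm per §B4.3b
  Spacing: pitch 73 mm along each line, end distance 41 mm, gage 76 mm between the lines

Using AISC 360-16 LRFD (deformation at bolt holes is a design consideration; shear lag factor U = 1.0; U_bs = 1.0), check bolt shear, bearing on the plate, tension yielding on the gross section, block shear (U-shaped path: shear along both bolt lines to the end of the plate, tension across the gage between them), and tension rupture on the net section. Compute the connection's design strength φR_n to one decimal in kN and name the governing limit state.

576.5 kN (net-section rupture governs)

Bolt shear: A_b = π(22)²/4 = 380.13 mm². φR_n = 0.75 × 579 × 380.13 × 6 × 1 = 990.4 kN.
Bearing (14 mm plate, F_u = 450 MPa): end bolts L_c = 41 − 24/2 = 29, R_n = min(1.2×29×14×450, 2.4×22×14×450) = 219.24 kN/bolt; interior L_c = 73 − 24 = 49, R_n = 332.64 kN/bolt. φR_n = 0.75 × (2×219.24 + 4×332.64) = 1326.8 kN.
Tension yield (gross): A_g = 174×14 = 2436 mm². φR_n = 0.90 × 300 × 2436 = 657.7 kN.
Block shear: shear path 2×[41+2×73] = 2×187 mm, A_gv = 5236, A_nv = 2×(187 − 2.5×26)×14 = 3416 mm²; tension across gage: (76 − 1×26)×14 = 700 mm². R_n = min(0.6×450×3416, 0.6×300×5236) + 1.0×450×700 = min(922.32, 942.48) + 315 = 1237.3 kN. φR_n = 0.75 × 1237.3 = 928.0 kN.
Tension rupture (net): A_n = (174 − 2×26)×14 = 1708 mm² (U = 1.0, A_e = A_n). φR_n = 0.75 × 450 × 1708 = 576.5 kN.
Governing: min(990.4, 1326.8, 657.7, 928.0, 576.5) = 576.5 kN → net-section rupture.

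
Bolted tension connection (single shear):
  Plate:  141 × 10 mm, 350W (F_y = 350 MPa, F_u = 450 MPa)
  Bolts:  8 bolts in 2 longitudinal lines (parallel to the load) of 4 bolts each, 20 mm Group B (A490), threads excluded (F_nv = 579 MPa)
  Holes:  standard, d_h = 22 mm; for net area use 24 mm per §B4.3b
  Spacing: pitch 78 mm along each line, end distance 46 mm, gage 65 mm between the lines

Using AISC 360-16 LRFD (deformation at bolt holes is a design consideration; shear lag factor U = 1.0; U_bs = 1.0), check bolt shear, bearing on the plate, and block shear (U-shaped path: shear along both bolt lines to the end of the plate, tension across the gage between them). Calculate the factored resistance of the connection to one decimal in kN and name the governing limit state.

932.2 kN (block shear governs)

Bolt shear: A_b = π(20)²/4 = 314.16 mm². φR_n = 0.75 × 579 × 314.16 × 8 × 1 = 1091.4 kN.
Bearing (10 mm plate, F_u = 450 MPa): end bolts L_c = 46 − 22/2 = 35, R_n = min(1.2×35×10×450, 2.4×20×10×450) = 189 kN/bolt; interior L_c = 78 − 22 = 56, R_n = 216 kN/bolt. φR_n = 0.75 × (2×189 + 6×216) = 1255.5 kN.
Block shear: shear path 2×[46+3×78] = 2×280 mm, A_gv = 5600, A_nv = 2×(280 − 3.5×24)×10 = 3920 mm²; tension across gage: (65 − 1×24)×10 = 410 mm². R_n = min(0.6×450×3920, 0.6×350×5600) + 1.0×450×410 = min(1058.4, 1176) + 184.5 = 1242.9 kN. φR_n = 0.75 × 1242.9 = 932.2 kN.
Governing: min(1091.4, 1255.5, 932.2) = 932.2 kN → block shear.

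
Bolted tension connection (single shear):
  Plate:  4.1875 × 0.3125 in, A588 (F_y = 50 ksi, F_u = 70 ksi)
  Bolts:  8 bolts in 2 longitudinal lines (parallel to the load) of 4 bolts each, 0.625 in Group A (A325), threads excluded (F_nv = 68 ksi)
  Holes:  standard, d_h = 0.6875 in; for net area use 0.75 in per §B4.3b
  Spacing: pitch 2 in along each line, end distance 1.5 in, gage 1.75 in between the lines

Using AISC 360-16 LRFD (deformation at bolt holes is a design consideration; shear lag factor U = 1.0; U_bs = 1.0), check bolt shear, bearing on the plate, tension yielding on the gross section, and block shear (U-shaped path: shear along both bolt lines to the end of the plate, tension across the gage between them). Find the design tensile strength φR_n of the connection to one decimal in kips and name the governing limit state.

Bolt shear: A_b = π(0.625)²/4 = 0.3068 in². φR_n = 0.75 × 68 × 0.3068 × 8 × 1 = 125.2 kips.
Bearing (0.3125 in plate, F_u = 70 ksi): end bolts L_c = 1.5 − 0.6875/2 = 1.15625, R_n = min(1.2×1.15625×0.3125×70, 2.4×0.625×0.3125×70) = 30.352 kips/bolt; interior L_c = 2 − 0.6875 = 1.3125, R_n = 32.813 kips/bolt. φR_n = 0.75 × (2×30.352 + 6×32.813) = 193.2 kips.
Tension yield (gross): A_g = 4.1875×0.3125 = 1.3086 in². φR_n = 0.90 × 50 × 1.3086 = 58.9 kips.
Block shear: shear path 2×[1.5+3×2] = 2×7.5 in, A_gv = 4.6875, A_nv = 2×(7.5 − 3.5×0.75)×0.3125 = 3.0469 in²; tension across gage: (1.75 − 1×0.75)×0.3125 = 0.3125 in². R_n = min(0.6×70×3.0469, 0.6×50×4.6875) + 1.0×70×0.3125 = min(127.97, 140.63) + 21.875 = 149.85 kips. φR_n = 0.75 × 149.85 = 112.4 kips.
Governing: min(125.2, 193.2, 58.9, 112.4) = 58.9 kips → gross-section yield.

58.9 kips (gross-section yield governs)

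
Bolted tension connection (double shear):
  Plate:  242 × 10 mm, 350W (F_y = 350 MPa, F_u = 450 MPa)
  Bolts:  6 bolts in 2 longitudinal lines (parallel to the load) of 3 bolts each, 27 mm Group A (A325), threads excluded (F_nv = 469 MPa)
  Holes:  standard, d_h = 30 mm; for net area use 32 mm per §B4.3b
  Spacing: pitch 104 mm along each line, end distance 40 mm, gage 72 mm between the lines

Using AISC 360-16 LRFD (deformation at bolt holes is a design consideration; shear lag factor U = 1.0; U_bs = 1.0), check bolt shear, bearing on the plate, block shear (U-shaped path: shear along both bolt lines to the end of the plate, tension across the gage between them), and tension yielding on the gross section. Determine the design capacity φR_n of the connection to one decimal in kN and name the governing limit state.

Bolt shear: A_b = π(27)²/4 = 572.56 mm². φR_n = 0.75 × 469 × 572.56 × 6 × 2 = 2416.8 kN.
Bearing (10 mm plate, F_u = 450 MPa): end bolts L_c = 40 − 30/2 = 25, R_n = min(1.2×25×10×450, 2.4×27×10×450) = 135 kN/bolt; interior L_c = 104 − 30 = 74, R_n = 291.6 kN/bolt. φR_n = 0.75 × (2×135 + 4×291.6) = 1077.3 kN.
Block shear: shear path 2×[40+2×104] = 2×248 mm, A_gv = 4960, A_nv = 2×(248 − 2.5×32)×10 = 3360 mm²; tension across gage: (72 − 1×32)×10 = 400 mm². R_n = min(0.6×450×3360, 0.6×350×4960) + 1.0×450×400 = min(907.2, 1041.6) + 180 = 1087.2 kN. φR_n = 0.75 × 1087.2 = 815.4 kN.
Tension yield (gross): A_g = 242×10 = 2420 mm². φR_n = 0.90 × 350 × 2420 = 762.3 kN.
Governing: min(2416.8, 1077.3, 815.4, 762.3) = 762.3 kN → gross-section yield.

762.3 kN (gross-section yield governs)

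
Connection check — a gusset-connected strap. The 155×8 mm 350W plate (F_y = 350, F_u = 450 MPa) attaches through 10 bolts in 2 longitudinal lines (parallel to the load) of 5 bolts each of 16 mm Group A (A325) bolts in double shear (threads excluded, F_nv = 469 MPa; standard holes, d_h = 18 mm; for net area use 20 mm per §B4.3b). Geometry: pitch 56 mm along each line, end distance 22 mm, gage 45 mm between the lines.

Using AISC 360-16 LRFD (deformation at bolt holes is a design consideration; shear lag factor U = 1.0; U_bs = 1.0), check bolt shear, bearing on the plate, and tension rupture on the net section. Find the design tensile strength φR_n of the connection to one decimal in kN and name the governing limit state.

Bolt shear: A_b = π(16)²/4 = 201.06 mm². φR_n = 0.75 × 469 × 201.06 × 10 × 2 = 1414.5 kN.
Bearing (8 mm plate, F_u = 450 MPa): end bolts L_c = 22 − 18/2 = 13, R_n = min(1.2×13×8×450, 2.4×16×8×450) = 56.16 kN/bolt; interior L_c = 56 − 18 = 38, R_n = 138.24 kN/bolt. φR_n = 0.75 × (2×56.16 + 8×138.24) = 913.7 kN.
Tension rupture (net): A_n = (155 − 2×20)×8 = 920 mm² (U = 1.0, A_e = A_n). φR_n = 0.75 × 450 × 920 = 310.5 kN.
Governing: min(1414.5, 913.7, 310.5) = 310.5 kN → net-section rupture.

310.5 kN (net-section rupture governs)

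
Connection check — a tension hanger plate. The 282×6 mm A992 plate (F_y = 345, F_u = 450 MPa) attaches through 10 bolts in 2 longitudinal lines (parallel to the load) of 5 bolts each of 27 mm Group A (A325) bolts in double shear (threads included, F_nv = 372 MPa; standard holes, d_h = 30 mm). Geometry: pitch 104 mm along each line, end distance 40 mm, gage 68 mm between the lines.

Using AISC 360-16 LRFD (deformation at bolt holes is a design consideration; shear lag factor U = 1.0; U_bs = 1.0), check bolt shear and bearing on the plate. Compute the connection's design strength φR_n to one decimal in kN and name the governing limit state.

1171.3 kN (bearing governs)

Bolt shear: A_b = π(27)²/4 = 572.56 mm². φR_n = 0.75 × 372 × 572.56 × 10 × 2 = 3194.9 kN.
Bearing (6 mm plate, F_u = 450 MPa): end bolts L_c = 40 − 30/2 = 25, R_n = min(1.2×25×6×450, 2.4×27×6×450) = 81 kN/bolt; interior L_c = 104 − 30 = 74, R_n = 174.96 kN/bolt. φR_n = 0.75 × (2×81 + 8×174.96) = 1171.3 kN.
Governing: min(3194.9, 1171.3) = 1171.3 kN → bearing.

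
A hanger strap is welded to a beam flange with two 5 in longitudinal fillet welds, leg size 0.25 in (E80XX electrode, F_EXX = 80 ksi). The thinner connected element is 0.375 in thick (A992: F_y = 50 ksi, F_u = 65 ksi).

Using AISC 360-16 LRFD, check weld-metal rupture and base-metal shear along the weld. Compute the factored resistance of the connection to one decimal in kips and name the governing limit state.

63.6 kips (weld metal governs)

Weld metal: throat = 0.707×0.25 = 0.17675 in, L = 2×5 = 10 in. φR_n = 0.75 × 0.6 × 80 × 0.17675 × 10 = 63.6 kips.
Base metal shear (0.375 in plate): yield φR_n = 1.0×0.6×50×0.375×10 = 112.5 kips; rupture φR_n = 0.75×0.6×65×0.375×10 = 109.7 kips; take 109.7 kips (rupture).
Governing: min(63.6, 109.7) = 63.6 kips → weld metal.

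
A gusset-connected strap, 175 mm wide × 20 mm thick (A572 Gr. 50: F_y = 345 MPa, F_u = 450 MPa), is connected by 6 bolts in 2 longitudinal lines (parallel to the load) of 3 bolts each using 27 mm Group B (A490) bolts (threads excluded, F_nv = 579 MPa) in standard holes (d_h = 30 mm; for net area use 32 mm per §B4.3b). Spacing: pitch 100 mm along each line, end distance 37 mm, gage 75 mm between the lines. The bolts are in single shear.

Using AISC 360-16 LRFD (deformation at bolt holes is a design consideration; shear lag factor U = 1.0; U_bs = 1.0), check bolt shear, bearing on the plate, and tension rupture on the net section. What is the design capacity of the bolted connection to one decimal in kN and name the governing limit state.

749.3 kN (net-section rupture governs)

Bolt shear: A_b = π(27)²/4 = 572.56 mm². φR_n = 0.75 × 579 × 572.56 × 6 × 1 = 1491.8 kN.
Bearing (20 mm plate, F_u = 450 MPa): end bolts L_c = 37 − 30/2 = 22, R_n = min(1.2×22×20×450, 2.4×27×20×450) = 237.6 kN/bolt; interior L_c = 100 − 30 = 70, R_n = 583.2 kN/bolt. φR_n = 0.75 × (2×237.6 + 4×583.2) = 2106.0 kN.
Tension rupture (net): A_n = (175 − 2×32)×20 = 2220 mm² (U = 1.0, A_e = A_n). φR_n = 0.75 × 450 × 2220 = 749.3 kN.
Governing: min(1491.8, 2106.0, 749.3) = 749.3 kN → net-section rupture.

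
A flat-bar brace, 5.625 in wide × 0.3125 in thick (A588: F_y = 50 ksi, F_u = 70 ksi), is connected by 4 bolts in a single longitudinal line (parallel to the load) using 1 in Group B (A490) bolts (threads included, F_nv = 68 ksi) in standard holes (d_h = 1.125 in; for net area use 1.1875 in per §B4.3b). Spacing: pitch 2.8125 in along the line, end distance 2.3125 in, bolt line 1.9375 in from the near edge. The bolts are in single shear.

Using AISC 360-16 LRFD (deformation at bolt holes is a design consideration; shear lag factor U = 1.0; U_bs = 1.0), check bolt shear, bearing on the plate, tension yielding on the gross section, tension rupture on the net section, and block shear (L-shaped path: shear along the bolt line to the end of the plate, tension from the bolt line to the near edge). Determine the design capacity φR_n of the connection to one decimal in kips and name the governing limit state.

72.8 kips (net-section rupture governs)

Bolt shear: A_b = π(1)²/4 = 0.7854 in². φR_n = 0.75 × 68 × 0.7854 × 4 × 1 = 160.2 kips.
Bearing (0.3125 in plate, F_u = 70 ksi): end bolts L_c = 2.3125 − 1.125/2 = 1.75, R_n = min(1.2×1.75×0.3125×70, 2.4×1×0.3125×70) = 45.938 kips/bolt; interior L_c = 2.8125 − 1.125 = 1.6875, R_n = 44.297 kips/bolt. φR_n = 0.75 × (1×45.938 + 3×44.297) = 134.1 kips.
Tension yield (gross): A_g = 5.625×0.3125 = 1.7578 in². φR_n = 0.90 × 50 × 1.7578 = 79.1 kips.
Tension rupture (net): A_n = (5.625 − 1×1.1875)×0.3125 = 1.3867 in² (U = 1.0, A_e = A_n). φR_n = 0.75 × 70 × 1.3867 = 72.8 kips.
Block shear: shear path 1×[2.3125+3×2.8125] = 1×10.75 in, A_gv = 3.3594, A_nv = 1×(10.75 − 3.5×1.1875)×0.3125 = 2.0605 in²; tension to near edge: (1.9375 − 0.5×1.1875)×0.3125 = 0.41992 in². R_n = min(0.6×70×2.0605, 0.6×50×3.3594) + 1.0×70×0.41992 = min(86.541, 100.78) + 29.394 = 115.94 kips. φR_n = 0.75 × 115.94 = 87.0 kips.
Governing: min(160.2, 134.1, 79.1, 72.8, 87.0) = 72.8 kips → net-section rupture.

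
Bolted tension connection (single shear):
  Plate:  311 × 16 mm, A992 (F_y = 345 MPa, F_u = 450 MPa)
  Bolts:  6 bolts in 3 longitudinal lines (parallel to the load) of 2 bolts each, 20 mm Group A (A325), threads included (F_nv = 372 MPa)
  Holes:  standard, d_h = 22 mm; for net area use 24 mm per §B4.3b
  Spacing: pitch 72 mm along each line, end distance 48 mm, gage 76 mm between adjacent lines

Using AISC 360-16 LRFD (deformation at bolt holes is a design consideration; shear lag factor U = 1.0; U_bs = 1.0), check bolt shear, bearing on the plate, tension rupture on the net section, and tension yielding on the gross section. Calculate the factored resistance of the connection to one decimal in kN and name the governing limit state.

Bolt shear: A_b = π(20)²/4 = 314.16 mm². φR_n = 0.75 × 372 × 314.16 × 6 × 1 = 525.9 kN.
Bearing (16 mm plate, F_u = 450 MPa): end bolts L_c = 48 − 22/2 = 37, R_n = min(1.2×37×16×450, 2.4×20×16×450) = 319.68 kN/bolt; interior L_c = 72 − 22 = 50, R_n = 345.6 kN/bolt. φR_n = 0.75 × (3×319.68 + 3×345.6) = 1496.9 kN.
Tension rupture (net): A_n = (311 − 3×24)×16 = 3824 mm² (U = 1.0, A_e = A_n). φR_n = 0.75 × 450 × 3824 = 1290.6 kN.
Tension yield (gross): A_g = 311×16 = 4976 mm². φR_n = 0.90 × 345 × 4976 = 1545.0 kN.
Governing: min(525.9, 1496.9, 1290.6, 1545.0) = 525.9 kN → bolt shear.

525.9 kN (bolt shear governs)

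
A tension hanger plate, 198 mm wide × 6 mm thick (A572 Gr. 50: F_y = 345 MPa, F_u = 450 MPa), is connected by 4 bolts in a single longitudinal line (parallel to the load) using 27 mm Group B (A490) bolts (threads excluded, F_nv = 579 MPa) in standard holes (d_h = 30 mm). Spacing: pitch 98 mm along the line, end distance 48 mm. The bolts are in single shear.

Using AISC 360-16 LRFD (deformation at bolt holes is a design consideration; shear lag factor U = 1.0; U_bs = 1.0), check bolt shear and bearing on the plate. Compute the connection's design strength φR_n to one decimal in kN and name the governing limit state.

473.9 kN (bearing governs)

Bolt shear: A_b = π(27)²/4 = 572.56 mm². φR_n = 0.75 × 579 × 572.56 × 4 × 1 = 994.5 kN.
Bearing (6 mm plate, F_u = 450 MPa): end bolts L_c = 48 − 30/2 = 33, R_n = min(1.2×33×6×450, 2.4×27×6×450) = 106.92 kN/bolt; interior L_c = 98 − 30 = 68, R_n = 174.96 kN/bolt. φR_n = 0.75 × (1×106.92 + 3×174.96) = 473.9 kN.
Governing: min(994.5, 473.9) = 473.9 kN → bearing.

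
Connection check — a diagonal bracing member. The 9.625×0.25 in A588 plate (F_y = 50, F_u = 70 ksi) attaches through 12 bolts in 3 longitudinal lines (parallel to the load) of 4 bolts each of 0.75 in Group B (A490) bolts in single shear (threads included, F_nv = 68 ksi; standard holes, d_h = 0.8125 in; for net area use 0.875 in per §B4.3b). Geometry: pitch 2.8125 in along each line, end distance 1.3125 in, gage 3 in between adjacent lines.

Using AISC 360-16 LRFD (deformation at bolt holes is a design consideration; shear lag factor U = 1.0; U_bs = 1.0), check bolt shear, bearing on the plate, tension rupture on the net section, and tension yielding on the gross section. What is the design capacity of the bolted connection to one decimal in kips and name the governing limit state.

Bolt shear: A_b = π(0.75)²/4 = 0.44179 in². φR_n = 0.75 × 68 × 0.44179 × 12 × 1 = 270.4 kips.
Bearing (0.25 in plate, F_u = 70 ksi): end bolts L_c = 1.3125 − 0.8125/2 = 0.90625, R_n = min(1.2×0.90625×0.25×70, 2.4×0.75×0.25×70) = 19.031 kips/bolt; interior L_c = 2.8125 − 0.8125 = 2, R_n = 31.5 kips/bolt. φR_n = 0.75 × (3×19.031 + 9×31.5) = 255.4 kips.
Tension rupture (net): A_n = (9.625 − 3×0.875)×0.25 = 1.75 in² (U = 1.0, A_e = A_n). φR_n = 0.75 × 70 × 1.75 = 91.9 kips.
Tension yield (gross): A_g = 9.625×0.25 = 2.4063 in². φR_n = 0.90 × 50 × 2.4063 = 108.3 kips.
Governing: min(270.4, 255.4, 91.9, 108.3) = 91.9 kips → net-section rupture.

91.9 kips (net-section rupture governs)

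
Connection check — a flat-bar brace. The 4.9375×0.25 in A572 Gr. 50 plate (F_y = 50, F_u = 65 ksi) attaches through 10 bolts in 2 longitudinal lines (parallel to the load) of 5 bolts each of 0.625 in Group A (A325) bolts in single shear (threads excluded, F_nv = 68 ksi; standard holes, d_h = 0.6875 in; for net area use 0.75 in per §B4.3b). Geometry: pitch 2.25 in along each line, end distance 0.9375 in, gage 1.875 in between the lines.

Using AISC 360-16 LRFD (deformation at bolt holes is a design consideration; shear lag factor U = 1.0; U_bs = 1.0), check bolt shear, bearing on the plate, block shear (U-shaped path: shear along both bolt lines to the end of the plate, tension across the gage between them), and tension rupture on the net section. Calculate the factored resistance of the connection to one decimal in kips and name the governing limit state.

Bolt shear: A_b = π(0.625)²/4 = 0.3068 in². φR_n = 0.75 × 68 × 0.3068 × 10 × 1 = 156.5 kips.
Bearing (0.25 in plate, F_u = 65 ksi): end bolts L_c = 0.9375 − 0.6875/2 = 0.59375, R_n = min(1.2×0.59375×0.25×65, 2.4×0.625×0.25×65) = 11.578 kips/bolt; interior L_c = 2.25 − 0.6875 = 1.5625, R_n = 24.375 kips/bolt. φR_n = 0.75 × (2×11.578 + 8×24.375) = 163.6 kips.
Block shear: shear path 2×[0.9375+4×2.25] = 2×9.9375 in, A_gv = 4.9688, A_nv = 2×(9.9375 − 4.5×0.75)×0.25 = 3.2813 in²; tension across gage: (1.875 − 1×0.75)×0.25 = 0.28125 in². R_n = min(0.6×65×3.2813, 0.6×50×4.9688) + 1.0×65×0.28125 = min(127.97, 149.06) + 18.281 = 146.25 kips. φR_n = 0.75 × 146.25 = 109.7 kips.
Tension rupture (net): A_n = (4.9375 − 2×0.75)×0.25 = 0.85938 in² (U = 1.0, A_e = A_n). φR_n = 0.75 × 65 × 0.85938 = 41.9 kips.
Governing: min(156.5, 163.6, 109.7, 41.9) = 41.9 kips → net-section rupture.

41.9 kips (net-section rupture governs)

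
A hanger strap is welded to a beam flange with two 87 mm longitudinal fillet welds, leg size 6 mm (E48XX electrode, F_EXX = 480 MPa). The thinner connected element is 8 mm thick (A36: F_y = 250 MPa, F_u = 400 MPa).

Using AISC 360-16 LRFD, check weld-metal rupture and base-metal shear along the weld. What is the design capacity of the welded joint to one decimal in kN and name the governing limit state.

Weld metal: throat = 0.707×6 = 4.242 mm, L = 2×87 = 174 mm. φR_n = 0.75 × 0.6 × 480 × 4.242 × 174 = 159.4 kN.
Base metal shear (8 mm plate): yield φR_n = 1.0×0.6×250×8×174 = 208.8 kN; rupture φR_n = 0.75×0.6×400×8×174 = 250.6 kN; take 208.8 kN (yield).
Governing: min(159.4, 208.8) = 159.4 kN → weld metal.

159.4 kN (weld metal governs)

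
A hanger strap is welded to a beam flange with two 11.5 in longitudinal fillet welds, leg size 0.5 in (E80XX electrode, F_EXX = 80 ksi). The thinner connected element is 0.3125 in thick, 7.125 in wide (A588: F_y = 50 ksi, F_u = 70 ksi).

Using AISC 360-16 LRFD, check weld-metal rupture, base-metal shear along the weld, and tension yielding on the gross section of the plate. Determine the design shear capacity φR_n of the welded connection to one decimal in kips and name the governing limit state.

Weld metal: throat = 0.707×0.5 = 0.3535 in, L = 2×11.5 = 23 in. φR_n = 0.75 × 0.6 × 80 × 0.3535 × 23 = 292.7 kips.
Base metal shear (0.3125 in plate): yield φR_n = 1.0×0.6×50×0.3125×23 = 215.6 kips; rupture φR_n = 0.75×0.6×70×0.3125×23 = 226.4 kips; take 215.6 kips (yield).
Tension yield (gross): A_g = 7.125×0.3125 = 2.2266 in². φR_n = 0.90 × 50 × 2.2266 = 100.2 kips.
Governing: min(292.7, 215.6, 100.2) = 100.2 kips → gross-section yield.

100.2 kips (gross-section yield governs)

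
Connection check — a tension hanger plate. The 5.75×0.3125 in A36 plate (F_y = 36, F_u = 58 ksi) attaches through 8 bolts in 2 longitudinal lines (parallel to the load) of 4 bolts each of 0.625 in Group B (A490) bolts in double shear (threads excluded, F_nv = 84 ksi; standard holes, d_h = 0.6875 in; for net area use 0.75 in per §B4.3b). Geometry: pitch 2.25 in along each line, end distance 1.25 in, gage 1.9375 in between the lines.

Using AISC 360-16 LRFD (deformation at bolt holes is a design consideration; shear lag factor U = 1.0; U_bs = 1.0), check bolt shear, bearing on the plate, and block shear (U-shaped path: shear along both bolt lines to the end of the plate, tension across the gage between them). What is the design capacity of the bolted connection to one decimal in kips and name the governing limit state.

97.1 kips (block shear governs)

Bolt shear: A_b = π(0.625)²/4 = 0.3068 in². φR_n = 0.75 × 84 × 0.3068 × 8 × 2 = 309.3 kips.
Bearing (0.3125 in plate, F_u = 58 ksi): end bolts L_c = 1.25 − 0.6875/2 = 0.90625, R_n = min(1.2×0.90625×0.3125×58, 2.4×0.625×0.3125×58) = 19.711 kips/bolt; interior L_c = 2.25 − 0.6875 = 1.5625, R_n = 27.188 kips/bolt. φR_n = 0.75 × (2×19.711 + 6×27.188) = 151.9 kips.
Block shear: shear path 2×[1.25+3×2.25] = 2×8 in, A_gv = 5, A_nv = 2×(8 − 3.5×0.75)×0.3125 = 3.3594 in²; tension across gage: (1.9375 − 1×0.75)×0.3125 = 0.37109 in². R_n = min(0.6×58×3.3594, 0.6×36×5) + 1.0×58×0.37109 = min(116.91, 108) + 21.523 = 129.52 kips. φR_n = 0.75 × 129.52 = 97.1 kips.
Governing: min(309.3, 151.9, 97.1) = 97.1 kips → block shear.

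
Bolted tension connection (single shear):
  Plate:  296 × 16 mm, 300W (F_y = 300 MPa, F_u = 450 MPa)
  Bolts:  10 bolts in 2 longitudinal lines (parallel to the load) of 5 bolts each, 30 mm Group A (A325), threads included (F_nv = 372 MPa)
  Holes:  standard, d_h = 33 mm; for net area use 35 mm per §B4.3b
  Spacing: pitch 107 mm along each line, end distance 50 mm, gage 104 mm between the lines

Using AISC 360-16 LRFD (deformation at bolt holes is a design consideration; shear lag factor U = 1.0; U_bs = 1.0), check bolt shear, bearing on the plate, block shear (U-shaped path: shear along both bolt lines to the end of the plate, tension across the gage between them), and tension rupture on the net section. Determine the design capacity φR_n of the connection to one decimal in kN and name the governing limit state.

1220.4 kN (net-section rupture governs)

Bolt shear: A_b = π(30)²/4 = 706.86 mm². φR_n = 0.75 × 372 × 706.86 × 10 × 1 = 1972.1 kN.
Bearing (16 mm plate, F_u = 450 MPa): end bolts L_c = 50 − 33/2 = 33.5, R_n = min(1.2×33.5×16×450, 2.4×30×16×450) = 289.44 kN/bolt; interior L_c = 107 − 33 = 74, R_n = 518.4 kN/bolt. φR_n = 0.75 × (2×289.44 + 8×518.4) = 3544.6 kN.
Block shear: shear path 2×[50+4×107] = 2×478 mm, A_gv = 15296, A_nv = 2×(478 − 4.5×35)×16 = 10256 mm²; tension across gage: (104 − 1×35)×16 = 1104 mm². R_n = min(0.6×450×10256, 0.6×300×15296) + 1.0×450×1104 = min(2769.1, 2753.3) + 496.8 = 3250.1 kN. φR_n = 0.75 × 3250.1 = 2437.6 kN.
Tension rupture (net): A_n = (296 − 2×35)×16 = 3616 mm² (U = 1.0, A_e = A_n). φR_n = 0.75 × 450 × 3616 = 1220.4 kN.
Governing: min(1972.1, 3544.6, 2437.6, 1220.4) = 1220.4 kN → net-section rupture.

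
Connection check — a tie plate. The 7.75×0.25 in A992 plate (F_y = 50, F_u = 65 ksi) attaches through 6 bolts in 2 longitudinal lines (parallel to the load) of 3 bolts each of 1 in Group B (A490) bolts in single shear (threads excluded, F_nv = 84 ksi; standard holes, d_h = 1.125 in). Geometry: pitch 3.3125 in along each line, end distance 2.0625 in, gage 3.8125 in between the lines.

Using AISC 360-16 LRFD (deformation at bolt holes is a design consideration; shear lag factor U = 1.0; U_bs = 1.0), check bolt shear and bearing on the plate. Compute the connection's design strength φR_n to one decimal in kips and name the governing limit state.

Bolt shear: A_b = π(1)²/4 = 0.7854 in². φR_n = 0.75 × 84 × 0.7854 × 6 × 1 = 296.9 kips.
Bearing (0.25 in plate, F_u = 65 ksi): end bolts L_c = 2.0625 − 1.125/2 = 1.5, R_n = min(1.2×1.5×0.25×65, 2.4×1×0.25×65) = 29.25 kips/bolt; interior L_c = 3.3125 − 1.125 = 2.1875, R_n = 39 kips/bolt. φR_n = 0.75 × (2×29.25 + 4×39) = 160.9 kips.
Governing: min(296.9, 160.9) = 160.9 kips → bearing.

160.9 kips (bearing governs)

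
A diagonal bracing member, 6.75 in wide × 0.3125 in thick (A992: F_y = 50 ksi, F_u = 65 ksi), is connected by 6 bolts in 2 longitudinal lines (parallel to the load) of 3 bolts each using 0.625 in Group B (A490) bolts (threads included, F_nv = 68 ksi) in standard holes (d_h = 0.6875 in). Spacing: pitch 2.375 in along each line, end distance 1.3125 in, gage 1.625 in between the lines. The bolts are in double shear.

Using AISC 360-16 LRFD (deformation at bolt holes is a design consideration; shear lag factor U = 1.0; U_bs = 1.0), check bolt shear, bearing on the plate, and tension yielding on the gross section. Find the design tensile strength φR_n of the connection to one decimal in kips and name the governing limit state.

Bolt shear: A_b = π(0.625)²/4 = 0.3068 in². φR_n = 0.75 × 68 × 0.3068 × 6 × 2 = 187.8 kips.
Bearing (0.3125 in plate, F_u = 65 ksi): end bolts L_c = 1.3125 − 0.6875/2 = 0.96875, R_n = min(1.2×0.96875×0.3125×65, 2.4×0.625×0.3125×65) = 23.613 kips/bolt; interior L_c = 2.375 − 0.6875 = 1.6875, R_n = 30.469 kips/bolt. φR_n = 0.75 × (2×23.613 + 4×30.469) = 126.8 kips.
Tension yield (gross): A_g = 6.75×0.3125 = 2.1094 in². φR_n = 0.90 × 50 × 2.1094 = 94.9 kips.
Governing: min(187.8, 126.8, 94.9) = 94.9 kips → gross-section yield.

94.9 kips (gross-section yield governs)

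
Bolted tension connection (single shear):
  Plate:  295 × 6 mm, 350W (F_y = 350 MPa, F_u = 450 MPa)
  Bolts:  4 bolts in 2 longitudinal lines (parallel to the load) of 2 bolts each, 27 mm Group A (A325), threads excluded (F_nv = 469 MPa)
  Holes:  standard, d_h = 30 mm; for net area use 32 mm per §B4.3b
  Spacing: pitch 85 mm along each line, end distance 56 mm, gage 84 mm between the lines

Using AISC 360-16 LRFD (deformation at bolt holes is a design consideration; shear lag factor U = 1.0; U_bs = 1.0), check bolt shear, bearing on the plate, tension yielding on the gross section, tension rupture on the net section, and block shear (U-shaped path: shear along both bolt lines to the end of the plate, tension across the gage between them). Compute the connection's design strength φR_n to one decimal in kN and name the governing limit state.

Bolt shear: A_b = π(27)²/4 = 572.56 mm². φR_n = 0.75 × 469 × 572.56 × 4 × 1 = 805.6 kN.
Bearing (6 mm plate, F_u = 450 MPa): end bolts L_c = 56 − 30/2 = 41, R_n = min(1.2×41×6×450, 2.4×27×6×450) = 132.84 kN/bolt; interior L_c = 85 − 30 = 55, R_n = 174.96 kN/bolt. φR_n = 0.75 × (2×132.84 + 2×174.96) = 461.7 kN.
Tension yield (gross): A_g = 295×6 = 1770 mm². φR_n = 0.90 × 350 × 1770 = 557.6 kN.
Tension rupture (net): A_n = (295 − 2×32)×6 = 1386 mm² (U = 1.0, A_e = A_n). φR_n = 0.75 × 450 × 1386 = 467.8 kN.
Block shear: shear path 2×[56+1×85] = 2×141 mm, A_gv = 1692, A_nv = 2×(141 − 1.5×32)×6 = 1116 mm²; tension across gage: (84 − 1×32)×6 = 312 mm². R_n = min(0.6×450×1116, 0.6×350×1692) + 1.0×450×312 = min(301.32, 355.32) + 140.4 = 441.72 kN. φR_n = 0.75 × 441.72 = 331.3 kN.
Governing: min(805.6, 461.7, 557.6, 467.8, 331.3) = 331.3 kN → block shear.

331.3 kN (block shear governs)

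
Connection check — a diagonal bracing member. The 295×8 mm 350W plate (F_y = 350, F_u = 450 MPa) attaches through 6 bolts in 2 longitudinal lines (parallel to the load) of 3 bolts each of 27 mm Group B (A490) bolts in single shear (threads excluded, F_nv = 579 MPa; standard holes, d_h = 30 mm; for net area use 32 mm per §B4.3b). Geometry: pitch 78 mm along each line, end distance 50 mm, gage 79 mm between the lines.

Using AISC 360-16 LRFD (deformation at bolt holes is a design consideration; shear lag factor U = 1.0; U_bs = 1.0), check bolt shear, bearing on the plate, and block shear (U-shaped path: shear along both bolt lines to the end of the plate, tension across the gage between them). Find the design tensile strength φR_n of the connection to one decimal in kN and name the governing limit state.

Bolt shear: A_b = π(27)²/4 = 572.56 mm². φR_n = 0.75 × 579 × 572.56 × 6 × 1 = 1491.8 kN.
Bearing (8 mm plate, F_u = 450 MPa): end bolts L_c = 50 − 30/2 = 35, R_n = min(1.2×35×8×450, 2.4×27×8×450) = 151.2 kN/bolt; interior L_c = 78 − 30 = 48, R_n = 207.36 kN/bolt. φR_n = 0.75 × (2×151.2 + 4×207.36) = 848.9 kN.
Block shear: shear path 2×[50+2×78] = 2×206 mm, A_gv = 3296, A_nv = 2×(206 − 2.5×32)×8 = 2016 mm²; tension across gage: (79 − 1×32)×8 = 376 mm². R_n = min(0.6×450×2016, 0.6×350×3296) + 1.0×450×376 = min(544.32, 692.16) + 169.2 = 713.52 kN. φR_n = 0.75 × 713.52 = 535.1 kN.
Governing: min(1491.8, 848.9, 535.1) = 535.1 kN → block shear.

535.1 kN (block shear governs)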